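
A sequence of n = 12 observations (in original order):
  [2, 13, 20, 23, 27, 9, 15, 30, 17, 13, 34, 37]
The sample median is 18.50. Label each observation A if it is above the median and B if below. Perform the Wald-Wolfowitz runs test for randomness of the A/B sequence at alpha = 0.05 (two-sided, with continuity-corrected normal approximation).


Step 1: Compute median = 18.50; label A = above, B = below.
Labels in order: BBAAABBABBAA  (n_A = 6, n_B = 6)
Step 2: Count runs R = 6.
Step 3: Under H0 (random ordering), E[R] = 2*n_A*n_B/(n_A+n_B) + 1 = 2*6*6/12 + 1 = 7.0000.
        Var[R] = 2*n_A*n_B*(2*n_A*n_B - n_A - n_B) / ((n_A+n_B)^2 * (n_A+n_B-1)) = 4320/1584 = 2.7273.
        SD[R] = 1.6514.
Step 4: Continuity-corrected z = (R + 0.5 - E[R]) / SD[R] = (6 + 0.5 - 7.0000) / 1.6514 = -0.3028.
Step 5: Two-sided p-value via normal approximation = 2*(1 - Phi(|z|)) = 0.762069.
Step 6: alpha = 0.05. fail to reject H0.

R = 6, z = -0.3028, p = 0.762069, fail to reject H0.


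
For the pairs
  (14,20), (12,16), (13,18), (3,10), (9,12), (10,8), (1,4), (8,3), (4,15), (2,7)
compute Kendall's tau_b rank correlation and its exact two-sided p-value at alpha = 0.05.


Step 1: Enumerate the 45 unordered pairs (i,j) with i<j and classify each by sign(x_j-x_i) * sign(y_j-y_i).
  (1,2):dx=-2,dy=-4->C; (1,3):dx=-1,dy=-2->C; (1,4):dx=-11,dy=-10->C; (1,5):dx=-5,dy=-8->C
  (1,6):dx=-4,dy=-12->C; (1,7):dx=-13,dy=-16->C; (1,8):dx=-6,dy=-17->C; (1,9):dx=-10,dy=-5->C
  (1,10):dx=-12,dy=-13->C; (2,3):dx=+1,dy=+2->C; (2,4):dx=-9,dy=-6->C; (2,5):dx=-3,dy=-4->C
  (2,6):dx=-2,dy=-8->C; (2,7):dx=-11,dy=-12->C; (2,8):dx=-4,dy=-13->C; (2,9):dx=-8,dy=-1->C
  (2,10):dx=-10,dy=-9->C; (3,4):dx=-10,dy=-8->C; (3,5):dx=-4,dy=-6->C; (3,6):dx=-3,dy=-10->C
  (3,7):dx=-12,dy=-14->C; (3,8):dx=-5,dy=-15->C; (3,9):dx=-9,dy=-3->C; (3,10):dx=-11,dy=-11->C
  (4,5):dx=+6,dy=+2->C; (4,6):dx=+7,dy=-2->D; (4,7):dx=-2,dy=-6->C; (4,8):dx=+5,dy=-7->D
  (4,9):dx=+1,dy=+5->C; (4,10):dx=-1,dy=-3->C; (5,6):dx=+1,dy=-4->D; (5,7):dx=-8,dy=-8->C
  (5,8):dx=-1,dy=-9->C; (5,9):dx=-5,dy=+3->D; (5,10):dx=-7,dy=-5->C; (6,7):dx=-9,dy=-4->C
  (6,8):dx=-2,dy=-5->C; (6,9):dx=-6,dy=+7->D; (6,10):dx=-8,dy=-1->C; (7,8):dx=+7,dy=-1->D
  (7,9):dx=+3,dy=+11->C; (7,10):dx=+1,dy=+3->C; (8,9):dx=-4,dy=+12->D; (8,10):dx=-6,dy=+4->D
  (9,10):dx=-2,dy=-8->C
Step 2: C = 37, D = 8, total pairs = 45.
Step 3: tau = (C - D)/(n(n-1)/2) = (37 - 8)/45 = 0.644444.
Step 4: Exact two-sided p-value (enumerate n! = 3628800 permutations of y under H0): p = 0.009148.
Step 5: alpha = 0.05. reject H0.

tau_b = 0.6444 (C=37, D=8), p = 0.009148, reject H0.


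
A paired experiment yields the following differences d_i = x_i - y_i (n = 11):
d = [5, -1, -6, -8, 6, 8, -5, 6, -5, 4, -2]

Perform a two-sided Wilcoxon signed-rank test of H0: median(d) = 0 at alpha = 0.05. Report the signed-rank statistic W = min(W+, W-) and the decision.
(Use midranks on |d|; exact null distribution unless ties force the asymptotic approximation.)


Step 1: Drop any zero differences (none here) and take |d_i|.
|d| = [5, 1, 6, 8, 6, 8, 5, 6, 5, 4, 2]
Step 2: Midrank |d_i| (ties get averaged ranks).
ranks: |5|->5, |1|->1, |6|->8, |8|->10.5, |6|->8, |8|->10.5, |5|->5, |6|->8, |5|->5, |4|->3, |2|->2
Step 3: Attach original signs; sum ranks with positive sign and with negative sign.
W+ = 5 + 8 + 10.5 + 8 + 3 = 34.5
W- = 1 + 8 + 10.5 + 5 + 5 + 2 = 31.5
(Check: W+ + W- = 66 should equal n(n+1)/2 = 66.)
Step 4: Test statistic W = min(W+, W-) = 31.5.
Step 5: Ties in |d|, so use the tie-corrected normal approximation.
        E[W] = n(n+1)/4 = 11*12/4 = 33.
        Tie groups: |d|=5 (t=3), |d|=6 (t=3), |d|=8 (t=2); sum(t^3 - t) = 54.
        Var[W] = n(n+1)(2n+1)/24 - sum(t^3-t)/48 = 3036/24 - 54/48 = 125.375.
        z = (W - E[W]) / sqrt(Var[W]) = (31.5 - 33) / 11.1971 = -0.1340.
        Two-sided p = 2*Phi(z) = 0.893432.
Step 6: alpha = 0.05. fail to reject H0.

W+ = 34.5, W- = 31.5, W = min = 31.5, p = 0.893432, fail to reject H0.


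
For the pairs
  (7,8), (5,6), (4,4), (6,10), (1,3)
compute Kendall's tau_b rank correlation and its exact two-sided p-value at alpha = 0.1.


Step 1: Enumerate the 10 unordered pairs (i,j) with i<j and classify each by sign(x_j-x_i) * sign(y_j-y_i).
  (1,2):dx=-2,dy=-2->C; (1,3):dx=-3,dy=-4->C; (1,4):dx=-1,dy=+2->D; (1,5):dx=-6,dy=-5->C
  (2,3):dx=-1,dy=-2->C; (2,4):dx=+1,dy=+4->C; (2,5):dx=-4,dy=-3->C; (3,4):dx=+2,dy=+6->C
  (3,5):dx=-3,dy=-1->C; (4,5):dx=-5,dy=-7->C
Step 2: C = 9, D = 1, total pairs = 10.
Step 3: tau = (C - D)/(n(n-1)/2) = (9 - 1)/10 = 0.800000.
Step 4: Exact two-sided p-value (enumerate n! = 120 permutations of y under H0): p = 0.083333.
Step 5: alpha = 0.1. reject H0.

tau_b = 0.8000 (C=9, D=1), p = 0.083333, reject H0.


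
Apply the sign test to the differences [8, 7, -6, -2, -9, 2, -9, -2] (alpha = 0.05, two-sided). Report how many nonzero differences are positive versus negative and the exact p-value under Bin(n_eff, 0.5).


Step 1: Discard zero differences. Original n = 8; n_eff = number of nonzero differences = 8.
Nonzero differences (with sign): +8, +7, -6, -2, -9, +2, -9, -2
Step 2: Count signs: positive = 3, negative = 5.
Step 3: Under H0: P(positive) = 0.5, so the number of positives S ~ Bin(8, 0.5).
Step 4: Two-sided exact p-value = sum of Bin(8,0.5) probabilities at or below the observed probability = 0.726562.
Step 5: alpha = 0.05. fail to reject H0.

n_eff = 8, pos = 3, neg = 5, p = 0.726562, fail to reject H0.


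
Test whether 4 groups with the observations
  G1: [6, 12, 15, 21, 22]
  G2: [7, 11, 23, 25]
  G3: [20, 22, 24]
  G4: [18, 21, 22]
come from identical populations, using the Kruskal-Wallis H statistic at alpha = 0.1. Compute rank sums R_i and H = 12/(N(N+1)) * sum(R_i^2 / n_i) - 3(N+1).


Step 1: Combine all N = 15 observations and assign midranks.
sorted (value, group, rank): (6,G1,1), (7,G2,2), (11,G2,3), (12,G1,4), (15,G1,5), (18,G4,6), (20,G3,7), (21,G1,8.5), (21,G4,8.5), (22,G1,11), (22,G3,11), (22,G4,11), (23,G2,13), (24,G3,14), (25,G2,15)
Step 2: Sum ranks within each group.
R_1 = 29.5 (n_1 = 5)
R_2 = 33 (n_2 = 4)
R_3 = 32 (n_3 = 3)
R_4 = 25.5 (n_4 = 3)
Step 3: H = 12/(N(N+1)) * sum(R_i^2/n_i) - 3(N+1)
     = 12/(15*16) * (29.5^2/5 + 33^2/4 + 32^2/3 + 25.5^2/3) - 3*16
     = 0.050000 * 1004.38 - 48
     = 2.219167.
Step 4: Ties present; correction factor C = 1 - 30/(15^3 - 15) = 0.991071. Corrected H = 2.219167 / 0.991071 = 2.239159.
Step 5: Under H0, H ~ chi^2(3); p-value = 0.524276.
Step 6: alpha = 0.1. fail to reject H0.

H = 2.2392, df = 3, p = 0.524276, fail to reject H0.


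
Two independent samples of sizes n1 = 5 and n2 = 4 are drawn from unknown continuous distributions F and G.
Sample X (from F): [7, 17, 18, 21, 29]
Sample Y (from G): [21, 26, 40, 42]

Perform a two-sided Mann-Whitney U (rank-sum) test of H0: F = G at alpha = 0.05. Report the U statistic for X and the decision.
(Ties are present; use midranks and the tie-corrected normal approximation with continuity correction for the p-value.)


Step 1: Combine and sort all 9 observations; assign midranks.
sorted (value, group): (7,X), (17,X), (18,X), (21,X), (21,Y), (26,Y), (29,X), (40,Y), (42,Y)
ranks: 7->1, 17->2, 18->3, 21->4.5, 21->4.5, 26->6, 29->7, 40->8, 42->9
Step 2: Rank sum for X: R1 = 1 + 2 + 3 + 4.5 + 7 = 17.5.
Step 3: U_X = R1 - n1(n1+1)/2 = 17.5 - 5*6/2 = 17.5 - 15 = 2.5.
       U_Y = n1*n2 - U_X = 20 - 2.5 = 17.5.
Step 4: Ties are present, so use the tie-corrected normal approximation (with continuity correction) for the p-value.
Step 5: p-value = 0.085100; compare to alpha = 0.05. fail to reject H0.

U_X = 2.5, p = 0.085100, fail to reject H0 at alpha = 0.05.


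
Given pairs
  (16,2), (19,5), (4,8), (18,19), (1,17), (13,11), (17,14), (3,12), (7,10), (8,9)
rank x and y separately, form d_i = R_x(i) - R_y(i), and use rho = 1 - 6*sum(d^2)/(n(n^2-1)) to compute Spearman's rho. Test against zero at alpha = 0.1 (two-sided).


Step 1: Rank x and y separately (midranks; no ties here).
rank(x): 16->7, 19->10, 4->3, 18->9, 1->1, 13->6, 17->8, 3->2, 7->4, 8->5
rank(y): 2->1, 5->2, 8->3, 19->10, 17->9, 11->6, 14->8, 12->7, 10->5, 9->4
Step 2: d_i = R_x(i) - R_y(i); compute d_i^2.
  (7-1)^2=36, (10-2)^2=64, (3-3)^2=0, (9-10)^2=1, (1-9)^2=64, (6-6)^2=0, (8-8)^2=0, (2-7)^2=25, (4-5)^2=1, (5-4)^2=1
sum(d^2) = 192.
Step 3: rho = 1 - 6*192 / (10*(10^2 - 1)) = 1 - 1152/990 = -0.163636.
Step 4: Under H0, t = rho * sqrt((n-2)/(1-rho^2)) = -0.4692 ~ t(8).
Step 5: Two-sided p-value from the t-distribution with 8 df = 0.651477.
Step 6: alpha = 0.1. fail to reject H0.

rho = -0.1636, p = 0.651477, fail to reject H0 at alpha = 0.1.


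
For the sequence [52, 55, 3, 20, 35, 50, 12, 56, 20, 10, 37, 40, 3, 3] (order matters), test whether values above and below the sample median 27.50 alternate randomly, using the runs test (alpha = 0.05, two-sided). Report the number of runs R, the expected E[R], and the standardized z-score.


Step 1: Compute median = 27.50; label A = above, B = below.
Labels in order: AABBAABABBAABB  (n_A = 7, n_B = 7)
Step 2: Count runs R = 8.
Step 3: Under H0 (random ordering), E[R] = 2*n_A*n_B/(n_A+n_B) + 1 = 2*7*7/14 + 1 = 8.0000.
        Var[R] = 2*n_A*n_B*(2*n_A*n_B - n_A - n_B) / ((n_A+n_B)^2 * (n_A+n_B-1)) = 8232/2548 = 3.2308.
        SD[R] = 1.7974.
Step 4: R = E[R], so z = 0 with no continuity correction.
Step 5: Two-sided p-value via normal approximation = 2*(1 - Phi(|z|)) = 1.000000.
Step 6: alpha = 0.05. fail to reject H0.

R = 8, z = 0.0000, p = 1.000000, fail to reject H0.


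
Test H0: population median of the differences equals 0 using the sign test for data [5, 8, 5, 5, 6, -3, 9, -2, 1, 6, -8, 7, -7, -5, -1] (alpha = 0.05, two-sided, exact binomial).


Step 1: Discard zero differences. Original n = 15; n_eff = number of nonzero differences = 15.
Nonzero differences (with sign): +5, +8, +5, +5, +6, -3, +9, -2, +1, +6, -8, +7, -7, -5, -1
Step 2: Count signs: positive = 9, negative = 6.
Step 3: Under H0: P(positive) = 0.5, so the number of positives S ~ Bin(15, 0.5).
Step 4: Two-sided exact p-value = sum of Bin(15,0.5) probabilities at or below the observed probability = 0.607239.
Step 5: alpha = 0.05. fail to reject H0.

n_eff = 15, pos = 9, neg = 6, p = 0.607239, fail to reject H0.


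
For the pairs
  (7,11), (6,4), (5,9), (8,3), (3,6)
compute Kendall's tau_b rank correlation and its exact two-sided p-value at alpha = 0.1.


Step 1: Enumerate the 10 unordered pairs (i,j) with i<j and classify each by sign(x_j-x_i) * sign(y_j-y_i).
  (1,2):dx=-1,dy=-7->C; (1,3):dx=-2,dy=-2->C; (1,4):dx=+1,dy=-8->D; (1,5):dx=-4,dy=-5->C
  (2,3):dx=-1,dy=+5->D; (2,4):dx=+2,dy=-1->D; (2,5):dx=-3,dy=+2->D; (3,4):dx=+3,dy=-6->D
  (3,5):dx=-2,dy=-3->C; (4,5):dx=-5,dy=+3->D
Step 2: C = 4, D = 6, total pairs = 10.
Step 3: tau = (C - D)/(n(n-1)/2) = (4 - 6)/10 = -0.200000.
Step 4: Exact two-sided p-value (enumerate n! = 120 permutations of y under H0): p = 0.816667.
Step 5: alpha = 0.1. fail to reject H0.

tau_b = -0.2000 (C=4, D=6), p = 0.816667, fail to reject H0.


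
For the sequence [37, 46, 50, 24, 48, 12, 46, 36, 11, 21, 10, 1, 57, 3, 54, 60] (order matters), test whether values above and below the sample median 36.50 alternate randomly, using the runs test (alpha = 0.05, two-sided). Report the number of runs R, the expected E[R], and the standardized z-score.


Step 1: Compute median = 36.50; label A = above, B = below.
Labels in order: AAABABABBBBBABAA  (n_A = 8, n_B = 8)
Step 2: Count runs R = 9.
Step 3: Under H0 (random ordering), E[R] = 2*n_A*n_B/(n_A+n_B) + 1 = 2*8*8/16 + 1 = 9.0000.
        Var[R] = 2*n_A*n_B*(2*n_A*n_B - n_A - n_B) / ((n_A+n_B)^2 * (n_A+n_B-1)) = 14336/3840 = 3.7333.
        SD[R] = 1.9322.
Step 4: R = E[R], so z = 0 with no continuity correction.
Step 5: Two-sided p-value via normal approximation = 2*(1 - Phi(|z|)) = 1.000000.
Step 6: alpha = 0.05. fail to reject H0.

R = 9, z = 0.0000, p = 1.000000, fail to reject H0.


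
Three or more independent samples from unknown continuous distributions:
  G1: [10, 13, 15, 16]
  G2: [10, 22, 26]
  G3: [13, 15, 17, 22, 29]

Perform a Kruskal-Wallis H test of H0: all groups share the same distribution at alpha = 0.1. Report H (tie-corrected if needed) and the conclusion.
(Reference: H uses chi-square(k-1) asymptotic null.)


Step 1: Combine all N = 12 observations and assign midranks.
sorted (value, group, rank): (10,G1,1.5), (10,G2,1.5), (13,G1,3.5), (13,G3,3.5), (15,G1,5.5), (15,G3,5.5), (16,G1,7), (17,G3,8), (22,G2,9.5), (22,G3,9.5), (26,G2,11), (29,G3,12)
Step 2: Sum ranks within each group.
R_1 = 17.5 (n_1 = 4)
R_2 = 22 (n_2 = 3)
R_3 = 38.5 (n_3 = 5)
Step 3: H = 12/(N(N+1)) * sum(R_i^2/n_i) - 3(N+1)
     = 12/(12*13) * (17.5^2/4 + 22^2/3 + 38.5^2/5) - 3*13
     = 0.076923 * 534.346 - 39
     = 2.103526.
Step 4: Ties present; correction factor C = 1 - 24/(12^3 - 12) = 0.986014. Corrected H = 2.103526 / 0.986014 = 2.133363.
Step 5: Under H0, H ~ chi^2(2); p-value = 0.344149.
Step 6: alpha = 0.1. fail to reject H0.

H = 2.1334, df = 2, p = 0.344149, fail to reject H0.


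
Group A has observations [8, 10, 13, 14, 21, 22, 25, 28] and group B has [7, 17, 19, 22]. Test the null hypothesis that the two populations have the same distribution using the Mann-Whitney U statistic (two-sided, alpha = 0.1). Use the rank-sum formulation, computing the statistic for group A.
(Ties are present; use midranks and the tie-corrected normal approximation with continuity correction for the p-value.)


Step 1: Combine and sort all 12 observations; assign midranks.
sorted (value, group): (7,Y), (8,X), (10,X), (13,X), (14,X), (17,Y), (19,Y), (21,X), (22,X), (22,Y), (25,X), (28,X)
ranks: 7->1, 8->2, 10->3, 13->4, 14->5, 17->6, 19->7, 21->8, 22->9.5, 22->9.5, 25->11, 28->12
Step 2: Rank sum for X: R1 = 2 + 3 + 4 + 5 + 8 + 9.5 + 11 + 12 = 54.5.
Step 3: U_X = R1 - n1(n1+1)/2 = 54.5 - 8*9/2 = 54.5 - 36 = 18.5.
       U_Y = n1*n2 - U_X = 32 - 18.5 = 13.5.
Step 4: Ties are present, so use the tie-corrected normal approximation (with continuity correction) for the p-value.
Step 5: p-value = 0.733647; compare to alpha = 0.1. fail to reject H0.

U_X = 18.5, p = 0.733647, fail to reject H0 at alpha = 0.1.


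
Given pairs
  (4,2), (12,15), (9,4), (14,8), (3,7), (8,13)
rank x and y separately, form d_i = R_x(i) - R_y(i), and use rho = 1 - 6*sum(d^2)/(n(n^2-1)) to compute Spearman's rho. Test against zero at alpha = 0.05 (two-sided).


Step 1: Rank x and y separately (midranks; no ties here).
rank(x): 4->2, 12->5, 9->4, 14->6, 3->1, 8->3
rank(y): 2->1, 15->6, 4->2, 8->4, 7->3, 13->5
Step 2: d_i = R_x(i) - R_y(i); compute d_i^2.
  (2-1)^2=1, (5-6)^2=1, (4-2)^2=4, (6-4)^2=4, (1-3)^2=4, (3-5)^2=4
sum(d^2) = 18.
Step 3: rho = 1 - 6*18 / (6*(6^2 - 1)) = 1 - 108/210 = 0.485714.
Step 4: Under H0, t = rho * sqrt((n-2)/(1-rho^2)) = 1.1113 ~ t(4).
Step 5: Two-sided p-value from the t-distribution with 4 df = 0.328723.
Step 6: alpha = 0.05. fail to reject H0.

rho = 0.4857, p = 0.328723, fail to reject H0 at alpha = 0.05.


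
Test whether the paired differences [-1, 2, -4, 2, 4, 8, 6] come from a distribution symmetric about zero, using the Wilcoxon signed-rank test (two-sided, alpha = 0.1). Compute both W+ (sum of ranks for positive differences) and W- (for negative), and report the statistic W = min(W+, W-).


Step 1: Drop any zero differences (none here) and take |d_i|.
|d| = [1, 2, 4, 2, 4, 8, 6]
Step 2: Midrank |d_i| (ties get averaged ranks).
ranks: |1|->1, |2|->2.5, |4|->4.5, |2|->2.5, |4|->4.5, |8|->7, |6|->6
Step 3: Attach original signs; sum ranks with positive sign and with negative sign.
W+ = 2.5 + 2.5 + 4.5 + 7 + 6 = 22.5
W- = 1 + 4.5 = 5.5
(Check: W+ + W- = 28 should equal n(n+1)/2 = 28.)
Step 4: Test statistic W = min(W+, W-) = 5.5.
Step 5: Ties in |d|, so use the tie-corrected normal approximation.
        E[W] = n(n+1)/4 = 7*8/4 = 14.
        Tie groups: |d|=2 (t=2), |d|=4 (t=2); sum(t^3 - t) = 12.
        Var[W] = n(n+1)(2n+1)/24 - sum(t^3-t)/48 = 840/24 - 12/48 = 34.75.
        z = (W - E[W]) / sqrt(Var[W]) = (5.5 - 14) / 5.8949 = -1.4419.
        Two-sided p = 2*Phi(z) = 0.149325.
Step 6: alpha = 0.1. fail to reject H0.

W+ = 22.5, W- = 5.5, W = min = 5.5, p = 0.149325, fail to reject H0.


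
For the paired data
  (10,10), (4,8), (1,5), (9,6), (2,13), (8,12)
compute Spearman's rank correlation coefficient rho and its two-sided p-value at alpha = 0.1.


Step 1: Rank x and y separately (midranks; no ties here).
rank(x): 10->6, 4->3, 1->1, 9->5, 2->2, 8->4
rank(y): 10->4, 8->3, 5->1, 6->2, 13->6, 12->5
Step 2: d_i = R_x(i) - R_y(i); compute d_i^2.
  (6-4)^2=4, (3-3)^2=0, (1-1)^2=0, (5-2)^2=9, (2-6)^2=16, (4-5)^2=1
sum(d^2) = 30.
Step 3: rho = 1 - 6*30 / (6*(6^2 - 1)) = 1 - 180/210 = 0.142857.
Step 4: Under H0, t = rho * sqrt((n-2)/(1-rho^2)) = 0.2887 ~ t(4).
Step 5: Two-sided p-value from the t-distribution with 4 df = 0.787172.
Step 6: alpha = 0.1. fail to reject H0.

rho = 0.1429, p = 0.787172, fail to reject H0 at alpha = 0.1.


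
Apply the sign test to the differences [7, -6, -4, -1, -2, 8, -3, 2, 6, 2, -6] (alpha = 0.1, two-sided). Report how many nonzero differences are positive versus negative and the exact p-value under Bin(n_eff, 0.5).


Step 1: Discard zero differences. Original n = 11; n_eff = number of nonzero differences = 11.
Nonzero differences (with sign): +7, -6, -4, -1, -2, +8, -3, +2, +6, +2, -6
Step 2: Count signs: positive = 5, negative = 6.
Step 3: Under H0: P(positive) = 0.5, so the number of positives S ~ Bin(11, 0.5).
Step 4: Two-sided exact p-value = sum of Bin(11,0.5) probabilities at or below the observed probability = 1.000000.
Step 5: alpha = 0.1. fail to reject H0.

n_eff = 11, pos = 5, neg = 6, p = 1.000000, fail to reject H0.


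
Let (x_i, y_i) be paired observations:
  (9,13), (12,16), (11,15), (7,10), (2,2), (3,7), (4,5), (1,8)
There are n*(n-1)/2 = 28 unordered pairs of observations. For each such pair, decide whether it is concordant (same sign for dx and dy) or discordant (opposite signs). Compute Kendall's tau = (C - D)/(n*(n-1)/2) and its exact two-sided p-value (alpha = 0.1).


Step 1: Enumerate the 28 unordered pairs (i,j) with i<j and classify each by sign(x_j-x_i) * sign(y_j-y_i).
  (1,2):dx=+3,dy=+3->C; (1,3):dx=+2,dy=+2->C; (1,4):dx=-2,dy=-3->C; (1,5):dx=-7,dy=-11->C
  (1,6):dx=-6,dy=-6->C; (1,7):dx=-5,dy=-8->C; (1,8):dx=-8,dy=-5->C; (2,3):dx=-1,dy=-1->C
  (2,4):dx=-5,dy=-6->C; (2,5):dx=-10,dy=-14->C; (2,6):dx=-9,dy=-9->C; (2,7):dx=-8,dy=-11->C
  (2,8):dx=-11,dy=-8->C; (3,4):dx=-4,dy=-5->C; (3,5):dx=-9,dy=-13->C; (3,6):dx=-8,dy=-8->C
  (3,7):dx=-7,dy=-10->C; (3,8):dx=-10,dy=-7->C; (4,5):dx=-5,dy=-8->C; (4,6):dx=-4,dy=-3->C
  (4,7):dx=-3,dy=-5->C; (4,8):dx=-6,dy=-2->C; (5,6):dx=+1,dy=+5->C; (5,7):dx=+2,dy=+3->C
  (5,8):dx=-1,dy=+6->D; (6,7):dx=+1,dy=-2->D; (6,8):dx=-2,dy=+1->D; (7,8):dx=-3,dy=+3->D
Step 2: C = 24, D = 4, total pairs = 28.
Step 3: tau = (C - D)/(n(n-1)/2) = (24 - 4)/28 = 0.714286.
Step 4: Exact two-sided p-value (enumerate n! = 40320 permutations of y under H0): p = 0.014137.
Step 5: alpha = 0.1. reject H0.

tau_b = 0.7143 (C=24, D=4), p = 0.014137, reject H0.


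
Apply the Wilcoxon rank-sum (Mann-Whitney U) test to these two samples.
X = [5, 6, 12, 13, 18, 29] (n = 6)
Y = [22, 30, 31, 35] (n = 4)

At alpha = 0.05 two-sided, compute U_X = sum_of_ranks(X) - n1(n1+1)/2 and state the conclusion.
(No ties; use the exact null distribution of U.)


Step 1: Combine and sort all 10 observations; assign midranks.
sorted (value, group): (5,X), (6,X), (12,X), (13,X), (18,X), (22,Y), (29,X), (30,Y), (31,Y), (35,Y)
ranks: 5->1, 6->2, 12->3, 13->4, 18->5, 22->6, 29->7, 30->8, 31->9, 35->10
Step 2: Rank sum for X: R1 = 1 + 2 + 3 + 4 + 5 + 7 = 22.
Step 3: U_X = R1 - n1(n1+1)/2 = 22 - 6*7/2 = 22 - 21 = 1.
       U_Y = n1*n2 - U_X = 24 - 1 = 23.
Step 4: No ties, so the exact null distribution of U (based on enumerating the C(10,6) = 210 equally likely rank assignments) gives the two-sided p-value.
Step 5: p-value = 0.019048; compare to alpha = 0.05. reject H0.

U_X = 1, p = 0.019048, reject H0 at alpha = 0.05.


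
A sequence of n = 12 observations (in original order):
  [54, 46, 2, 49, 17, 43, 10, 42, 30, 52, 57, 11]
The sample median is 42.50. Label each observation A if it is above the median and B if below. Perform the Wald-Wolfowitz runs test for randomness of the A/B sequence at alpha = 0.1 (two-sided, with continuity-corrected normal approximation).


Step 1: Compute median = 42.50; label A = above, B = below.
Labels in order: AABABABBBAAB  (n_A = 6, n_B = 6)
Step 2: Count runs R = 8.
Step 3: Under H0 (random ordering), E[R] = 2*n_A*n_B/(n_A+n_B) + 1 = 2*6*6/12 + 1 = 7.0000.
        Var[R] = 2*n_A*n_B*(2*n_A*n_B - n_A - n_B) / ((n_A+n_B)^2 * (n_A+n_B-1)) = 4320/1584 = 2.7273.
        SD[R] = 1.6514.
Step 4: Continuity-corrected z = (R - 0.5 - E[R]) / SD[R] = (8 - 0.5 - 7.0000) / 1.6514 = 0.3028.
Step 5: Two-sided p-value via normal approximation = 2*(1 - Phi(|z|)) = 0.762069.
Step 6: alpha = 0.1. fail to reject H0.

R = 8, z = 0.3028, p = 0.762069, fail to reject H0.


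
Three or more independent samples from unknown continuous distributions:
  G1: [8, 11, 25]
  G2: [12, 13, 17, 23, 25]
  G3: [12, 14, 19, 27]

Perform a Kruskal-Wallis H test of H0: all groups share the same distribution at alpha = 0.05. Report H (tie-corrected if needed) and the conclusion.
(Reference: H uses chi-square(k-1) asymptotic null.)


Step 1: Combine all N = 12 observations and assign midranks.
sorted (value, group, rank): (8,G1,1), (11,G1,2), (12,G2,3.5), (12,G3,3.5), (13,G2,5), (14,G3,6), (17,G2,7), (19,G3,8), (23,G2,9), (25,G1,10.5), (25,G2,10.5), (27,G3,12)
Step 2: Sum ranks within each group.
R_1 = 13.5 (n_1 = 3)
R_2 = 35 (n_2 = 5)
R_3 = 29.5 (n_3 = 4)
Step 3: H = 12/(N(N+1)) * sum(R_i^2/n_i) - 3(N+1)
     = 12/(12*13) * (13.5^2/3 + 35^2/5 + 29.5^2/4) - 3*13
     = 0.076923 * 523.312 - 39
     = 1.254808.
Step 4: Ties present; correction factor C = 1 - 12/(12^3 - 12) = 0.993007. Corrected H = 1.254808 / 0.993007 = 1.263644.
Step 5: Under H0, H ~ chi^2(2); p-value = 0.531622.
Step 6: alpha = 0.05. fail to reject H0.

H = 1.2636, df = 2, p = 0.531622, fail to reject H0.


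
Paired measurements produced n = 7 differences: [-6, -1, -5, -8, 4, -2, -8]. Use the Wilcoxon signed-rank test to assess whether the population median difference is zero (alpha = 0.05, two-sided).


Step 1: Drop any zero differences (none here) and take |d_i|.
|d| = [6, 1, 5, 8, 4, 2, 8]
Step 2: Midrank |d_i| (ties get averaged ranks).
ranks: |6|->5, |1|->1, |5|->4, |8|->6.5, |4|->3, |2|->2, |8|->6.5
Step 3: Attach original signs; sum ranks with positive sign and with negative sign.
W+ = 3 = 3
W- = 5 + 1 + 4 + 6.5 + 2 + 6.5 = 25
(Check: W+ + W- = 28 should equal n(n+1)/2 = 28.)
Step 4: Test statistic W = min(W+, W-) = 3.
Step 5: Ties in |d|, so use the tie-corrected normal approximation.
        E[W] = n(n+1)/4 = 7*8/4 = 14.
        Tie groups: |d|=8 (t=2); sum(t^3 - t) = 6.
        Var[W] = n(n+1)(2n+1)/24 - sum(t^3-t)/48 = 840/24 - 6/48 = 34.875.
        z = (W - E[W]) / sqrt(Var[W]) = (3 - 14) / 5.9055 = -1.8627.
        Two-sided p = 2*Phi(z) = 0.062509.
Step 6: alpha = 0.05. fail to reject H0.

W+ = 3, W- = 25, W = min = 3, p = 0.062509, fail to reject H0.


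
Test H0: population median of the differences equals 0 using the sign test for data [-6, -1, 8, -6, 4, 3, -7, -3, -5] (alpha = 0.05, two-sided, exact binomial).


Step 1: Discard zero differences. Original n = 9; n_eff = number of nonzero differences = 9.
Nonzero differences (with sign): -6, -1, +8, -6, +4, +3, -7, -3, -5
Step 2: Count signs: positive = 3, negative = 6.
Step 3: Under H0: P(positive) = 0.5, so the number of positives S ~ Bin(9, 0.5).
Step 4: Two-sided exact p-value = sum of Bin(9,0.5) probabilities at or below the observed probability = 0.507812.
Step 5: alpha = 0.05. fail to reject H0.

n_eff = 9, pos = 3, neg = 6, p = 0.507812, fail to reject H0.


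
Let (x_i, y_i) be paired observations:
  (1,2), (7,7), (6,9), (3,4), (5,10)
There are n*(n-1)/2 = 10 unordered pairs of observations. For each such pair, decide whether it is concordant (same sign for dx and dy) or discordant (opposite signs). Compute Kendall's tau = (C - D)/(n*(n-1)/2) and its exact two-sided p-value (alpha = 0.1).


Step 1: Enumerate the 10 unordered pairs (i,j) with i<j and classify each by sign(x_j-x_i) * sign(y_j-y_i).
  (1,2):dx=+6,dy=+5->C; (1,3):dx=+5,dy=+7->C; (1,4):dx=+2,dy=+2->C; (1,5):dx=+4,dy=+8->C
  (2,3):dx=-1,dy=+2->D; (2,4):dx=-4,dy=-3->C; (2,5):dx=-2,dy=+3->D; (3,4):dx=-3,dy=-5->C
  (3,5):dx=-1,dy=+1->D; (4,5):dx=+2,dy=+6->C
Step 2: C = 7, D = 3, total pairs = 10.
Step 3: tau = (C - D)/(n(n-1)/2) = (7 - 3)/10 = 0.400000.
Step 4: Exact two-sided p-value (enumerate n! = 120 permutations of y under H0): p = 0.483333.
Step 5: alpha = 0.1. fail to reject H0.

tau_b = 0.4000 (C=7, D=3), p = 0.483333, fail to reject H0.


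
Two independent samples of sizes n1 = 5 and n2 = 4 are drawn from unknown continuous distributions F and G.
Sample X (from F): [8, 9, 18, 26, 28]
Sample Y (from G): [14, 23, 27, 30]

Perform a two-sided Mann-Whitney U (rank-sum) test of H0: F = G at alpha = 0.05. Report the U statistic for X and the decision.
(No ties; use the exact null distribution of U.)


Step 1: Combine and sort all 9 observations; assign midranks.
sorted (value, group): (8,X), (9,X), (14,Y), (18,X), (23,Y), (26,X), (27,Y), (28,X), (30,Y)
ranks: 8->1, 9->2, 14->3, 18->4, 23->5, 26->6, 27->7, 28->8, 30->9
Step 2: Rank sum for X: R1 = 1 + 2 + 4 + 6 + 8 = 21.
Step 3: U_X = R1 - n1(n1+1)/2 = 21 - 5*6/2 = 21 - 15 = 6.
       U_Y = n1*n2 - U_X = 20 - 6 = 14.
Step 4: No ties, so the exact null distribution of U (based on enumerating the C(9,5) = 126 equally likely rank assignments) gives the two-sided p-value.
Step 5: p-value = 0.412698; compare to alpha = 0.05. fail to reject H0.

U_X = 6, p = 0.412698, fail to reject H0 at alpha = 0.05.


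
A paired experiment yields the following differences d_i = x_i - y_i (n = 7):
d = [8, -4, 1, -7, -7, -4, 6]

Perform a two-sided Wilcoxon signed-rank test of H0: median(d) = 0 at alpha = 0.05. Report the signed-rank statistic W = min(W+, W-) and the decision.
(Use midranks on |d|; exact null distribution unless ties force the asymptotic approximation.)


Step 1: Drop any zero differences (none here) and take |d_i|.
|d| = [8, 4, 1, 7, 7, 4, 6]
Step 2: Midrank |d_i| (ties get averaged ranks).
ranks: |8|->7, |4|->2.5, |1|->1, |7|->5.5, |7|->5.5, |4|->2.5, |6|->4
Step 3: Attach original signs; sum ranks with positive sign and with negative sign.
W+ = 7 + 1 + 4 = 12
W- = 2.5 + 5.5 + 5.5 + 2.5 = 16
(Check: W+ + W- = 28 should equal n(n+1)/2 = 28.)
Step 4: Test statistic W = min(W+, W-) = 12.
Step 5: Ties in |d|, so use the tie-corrected normal approximation.
        E[W] = n(n+1)/4 = 7*8/4 = 14.
        Tie groups: |d|=4 (t=2), |d|=7 (t=2); sum(t^3 - t) = 12.
        Var[W] = n(n+1)(2n+1)/24 - sum(t^3-t)/48 = 840/24 - 12/48 = 34.75.
        z = (W - E[W]) / sqrt(Var[W]) = (12 - 14) / 5.8949 = -0.3393.
        Two-sided p = 2*Phi(z) = 0.734402.
Step 6: alpha = 0.05. fail to reject H0.

W+ = 12, W- = 16, W = min = 12, p = 0.734402, fail to reject H0.


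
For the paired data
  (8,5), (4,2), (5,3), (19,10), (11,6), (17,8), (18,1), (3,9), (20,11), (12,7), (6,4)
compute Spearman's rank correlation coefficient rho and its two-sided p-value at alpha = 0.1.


Step 1: Rank x and y separately (midranks; no ties here).
rank(x): 8->5, 4->2, 5->3, 19->10, 11->6, 17->8, 18->9, 3->1, 20->11, 12->7, 6->4
rank(y): 5->5, 2->2, 3->3, 10->10, 6->6, 8->8, 1->1, 9->9, 11->11, 7->7, 4->4
Step 2: d_i = R_x(i) - R_y(i); compute d_i^2.
  (5-5)^2=0, (2-2)^2=0, (3-3)^2=0, (10-10)^2=0, (6-6)^2=0, (8-8)^2=0, (9-1)^2=64, (1-9)^2=64, (11-11)^2=0, (7-7)^2=0, (4-4)^2=0
sum(d^2) = 128.
Step 3: rho = 1 - 6*128 / (11*(11^2 - 1)) = 1 - 768/1320 = 0.418182.
Step 4: Under H0, t = rho * sqrt((n-2)/(1-rho^2)) = 1.3811 ~ t(9).
Step 5: Two-sided p-value from the t-distribution with 9 df = 0.200570.
Step 6: alpha = 0.1. fail to reject H0.

rho = 0.4182, p = 0.200570, fail to reject H0 at alpha = 0.1.


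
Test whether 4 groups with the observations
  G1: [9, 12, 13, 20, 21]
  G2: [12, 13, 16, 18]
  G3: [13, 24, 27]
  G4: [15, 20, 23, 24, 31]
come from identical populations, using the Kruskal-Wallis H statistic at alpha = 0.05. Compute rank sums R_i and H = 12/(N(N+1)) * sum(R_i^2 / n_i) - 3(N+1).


Step 1: Combine all N = 17 observations and assign midranks.
sorted (value, group, rank): (9,G1,1), (12,G1,2.5), (12,G2,2.5), (13,G1,5), (13,G2,5), (13,G3,5), (15,G4,7), (16,G2,8), (18,G2,9), (20,G1,10.5), (20,G4,10.5), (21,G1,12), (23,G4,13), (24,G3,14.5), (24,G4,14.5), (27,G3,16), (31,G4,17)
Step 2: Sum ranks within each group.
R_1 = 31 (n_1 = 5)
R_2 = 24.5 (n_2 = 4)
R_3 = 35.5 (n_3 = 3)
R_4 = 62 (n_4 = 5)
Step 3: H = 12/(N(N+1)) * sum(R_i^2/n_i) - 3(N+1)
     = 12/(17*18) * (31^2/5 + 24.5^2/4 + 35.5^2/3 + 62^2/5) - 3*18
     = 0.039216 * 1531.15 - 54
     = 6.044935.
Step 4: Ties present; correction factor C = 1 - 42/(17^3 - 17) = 0.991422. Corrected H = 6.044935 / 0.991422 = 6.097239.
Step 5: Under H0, H ~ chi^2(3); p-value = 0.106974.
Step 6: alpha = 0.05. fail to reject H0.

H = 6.0972, df = 3, p = 0.106974, fail to reject H0.


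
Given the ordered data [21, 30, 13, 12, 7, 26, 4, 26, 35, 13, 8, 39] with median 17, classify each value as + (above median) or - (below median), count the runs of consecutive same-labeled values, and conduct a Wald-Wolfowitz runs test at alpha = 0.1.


Step 1: Compute median = 17; label A = above, B = below.
Labels in order: AABBBABAABBA  (n_A = 6, n_B = 6)
Step 2: Count runs R = 7.
Step 3: Under H0 (random ordering), E[R] = 2*n_A*n_B/(n_A+n_B) + 1 = 2*6*6/12 + 1 = 7.0000.
        Var[R] = 2*n_A*n_B*(2*n_A*n_B - n_A - n_B) / ((n_A+n_B)^2 * (n_A+n_B-1)) = 4320/1584 = 2.7273.
        SD[R] = 1.6514.
Step 4: R = E[R], so z = 0 with no continuity correction.
Step 5: Two-sided p-value via normal approximation = 2*(1 - Phi(|z|)) = 1.000000.
Step 6: alpha = 0.1. fail to reject H0.

R = 7, z = 0.0000, p = 1.000000, fail to reject H0.


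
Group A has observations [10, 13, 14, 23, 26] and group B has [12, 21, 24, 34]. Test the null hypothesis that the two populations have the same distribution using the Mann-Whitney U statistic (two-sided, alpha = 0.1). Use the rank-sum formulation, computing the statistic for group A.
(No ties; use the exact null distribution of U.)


Step 1: Combine and sort all 9 observations; assign midranks.
sorted (value, group): (10,X), (12,Y), (13,X), (14,X), (21,Y), (23,X), (24,Y), (26,X), (34,Y)
ranks: 10->1, 12->2, 13->3, 14->4, 21->5, 23->6, 24->7, 26->8, 34->9
Step 2: Rank sum for X: R1 = 1 + 3 + 4 + 6 + 8 = 22.
Step 3: U_X = R1 - n1(n1+1)/2 = 22 - 5*6/2 = 22 - 15 = 7.
       U_Y = n1*n2 - U_X = 20 - 7 = 13.
Step 4: No ties, so the exact null distribution of U (based on enumerating the C(9,5) = 126 equally likely rank assignments) gives the two-sided p-value.
Step 5: p-value = 0.555556; compare to alpha = 0.1. fail to reject H0.

U_X = 7, p = 0.555556, fail to reject H0 at alpha = 0.1.


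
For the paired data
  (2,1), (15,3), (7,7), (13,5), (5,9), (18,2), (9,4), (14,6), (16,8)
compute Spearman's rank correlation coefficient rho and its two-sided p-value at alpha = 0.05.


Step 1: Rank x and y separately (midranks; no ties here).
rank(x): 2->1, 15->7, 7->3, 13->5, 5->2, 18->9, 9->4, 14->6, 16->8
rank(y): 1->1, 3->3, 7->7, 5->5, 9->9, 2->2, 4->4, 6->6, 8->8
Step 2: d_i = R_x(i) - R_y(i); compute d_i^2.
  (1-1)^2=0, (7-3)^2=16, (3-7)^2=16, (5-5)^2=0, (2-9)^2=49, (9-2)^2=49, (4-4)^2=0, (6-6)^2=0, (8-8)^2=0
sum(d^2) = 130.
Step 3: rho = 1 - 6*130 / (9*(9^2 - 1)) = 1 - 780/720 = -0.083333.
Step 4: Under H0, t = rho * sqrt((n-2)/(1-rho^2)) = -0.2212 ~ t(7).
Step 5: Two-sided p-value from the t-distribution with 7 df = 0.831214.
Step 6: alpha = 0.05. fail to reject H0.

rho = -0.0833, p = 0.831214, fail to reject H0 at alpha = 0.05.


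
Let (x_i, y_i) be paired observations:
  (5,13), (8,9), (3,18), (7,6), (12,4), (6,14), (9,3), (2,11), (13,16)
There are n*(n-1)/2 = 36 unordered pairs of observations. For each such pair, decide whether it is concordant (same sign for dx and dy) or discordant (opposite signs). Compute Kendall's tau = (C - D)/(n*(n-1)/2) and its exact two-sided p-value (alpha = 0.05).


Step 1: Enumerate the 36 unordered pairs (i,j) with i<j and classify each by sign(x_j-x_i) * sign(y_j-y_i).
  (1,2):dx=+3,dy=-4->D; (1,3):dx=-2,dy=+5->D; (1,4):dx=+2,dy=-7->D; (1,5):dx=+7,dy=-9->D
  (1,6):dx=+1,dy=+1->C; (1,7):dx=+4,dy=-10->D; (1,8):dx=-3,dy=-2->C; (1,9):dx=+8,dy=+3->C
  (2,3):dx=-5,dy=+9->D; (2,4):dx=-1,dy=-3->C; (2,5):dx=+4,dy=-5->D; (2,6):dx=-2,dy=+5->D
  (2,7):dx=+1,dy=-6->D; (2,8):dx=-6,dy=+2->D; (2,9):dx=+5,dy=+7->C; (3,4):dx=+4,dy=-12->D
  (3,5):dx=+9,dy=-14->D; (3,6):dx=+3,dy=-4->D; (3,7):dx=+6,dy=-15->D; (3,8):dx=-1,dy=-7->C
  (3,9):dx=+10,dy=-2->D; (4,5):dx=+5,dy=-2->D; (4,6):dx=-1,dy=+8->D; (4,7):dx=+2,dy=-3->D
  (4,8):dx=-5,dy=+5->D; (4,9):dx=+6,dy=+10->C; (5,6):dx=-6,dy=+10->D; (5,7):dx=-3,dy=-1->C
  (5,8):dx=-10,dy=+7->D; (5,9):dx=+1,dy=+12->C; (6,7):dx=+3,dy=-11->D; (6,8):dx=-4,dy=-3->C
  (6,9):dx=+7,dy=+2->C; (7,8):dx=-7,dy=+8->D; (7,9):dx=+4,dy=+13->C; (8,9):dx=+11,dy=+5->C
Step 2: C = 13, D = 23, total pairs = 36.
Step 3: tau = (C - D)/(n(n-1)/2) = (13 - 23)/36 = -0.277778.
Step 4: Exact two-sided p-value (enumerate n! = 362880 permutations of y under H0): p = 0.358488.
Step 5: alpha = 0.05. fail to reject H0.

tau_b = -0.2778 (C=13, D=23), p = 0.358488, fail to reject H0.


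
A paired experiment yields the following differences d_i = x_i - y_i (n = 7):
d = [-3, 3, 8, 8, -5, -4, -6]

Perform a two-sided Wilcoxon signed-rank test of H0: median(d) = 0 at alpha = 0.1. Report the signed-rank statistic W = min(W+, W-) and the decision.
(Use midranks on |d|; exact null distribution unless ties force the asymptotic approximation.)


Step 1: Drop any zero differences (none here) and take |d_i|.
|d| = [3, 3, 8, 8, 5, 4, 6]
Step 2: Midrank |d_i| (ties get averaged ranks).
ranks: |3|->1.5, |3|->1.5, |8|->6.5, |8|->6.5, |5|->4, |4|->3, |6|->5
Step 3: Attach original signs; sum ranks with positive sign and with negative sign.
W+ = 1.5 + 6.5 + 6.5 = 14.5
W- = 1.5 + 4 + 3 + 5 = 13.5
(Check: W+ + W- = 28 should equal n(n+1)/2 = 28.)
Step 4: Test statistic W = min(W+, W-) = 13.5.
Step 5: Ties in |d|, so use the tie-corrected normal approximation.
        E[W] = n(n+1)/4 = 7*8/4 = 14.
        Tie groups: |d|=3 (t=2), |d|=8 (t=2); sum(t^3 - t) = 12.
        Var[W] = n(n+1)(2n+1)/24 - sum(t^3-t)/48 = 840/24 - 12/48 = 34.75.
        z = (W - E[W]) / sqrt(Var[W]) = (13.5 - 14) / 5.8949 = -0.0848.
        Two-sided p = 2*Phi(z) = 0.932405.
Step 6: alpha = 0.1. fail to reject H0.

W+ = 14.5, W- = 13.5, W = min = 13.5, p = 0.932405, fail to reject H0.


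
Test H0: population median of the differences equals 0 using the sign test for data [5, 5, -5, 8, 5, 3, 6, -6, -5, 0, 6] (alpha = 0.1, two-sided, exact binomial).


Step 1: Discard zero differences. Original n = 11; n_eff = number of nonzero differences = 10.
Nonzero differences (with sign): +5, +5, -5, +8, +5, +3, +6, -6, -5, +6
Step 2: Count signs: positive = 7, negative = 3.
Step 3: Under H0: P(positive) = 0.5, so the number of positives S ~ Bin(10, 0.5).
Step 4: Two-sided exact p-value = sum of Bin(10,0.5) probabilities at or below the observed probability = 0.343750.
Step 5: alpha = 0.1. fail to reject H0.

n_eff = 10, pos = 7, neg = 3, p = 0.343750, fail to reject H0.


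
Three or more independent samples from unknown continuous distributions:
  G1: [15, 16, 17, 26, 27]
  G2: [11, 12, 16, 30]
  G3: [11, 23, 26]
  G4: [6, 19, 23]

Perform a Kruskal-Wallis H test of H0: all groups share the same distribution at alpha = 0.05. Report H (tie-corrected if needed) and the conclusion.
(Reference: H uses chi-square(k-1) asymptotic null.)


Step 1: Combine all N = 15 observations and assign midranks.
sorted (value, group, rank): (6,G4,1), (11,G2,2.5), (11,G3,2.5), (12,G2,4), (15,G1,5), (16,G1,6.5), (16,G2,6.5), (17,G1,8), (19,G4,9), (23,G3,10.5), (23,G4,10.5), (26,G1,12.5), (26,G3,12.5), (27,G1,14), (30,G2,15)
Step 2: Sum ranks within each group.
R_1 = 46 (n_1 = 5)
R_2 = 28 (n_2 = 4)
R_3 = 25.5 (n_3 = 3)
R_4 = 20.5 (n_4 = 3)
Step 3: H = 12/(N(N+1)) * sum(R_i^2/n_i) - 3(N+1)
     = 12/(15*16) * (46^2/5 + 28^2/4 + 25.5^2/3 + 20.5^2/3) - 3*16
     = 0.050000 * 976.033 - 48
     = 0.801667.
Step 4: Ties present; correction factor C = 1 - 24/(15^3 - 15) = 0.992857. Corrected H = 0.801667 / 0.992857 = 0.807434.
Step 5: Under H0, H ~ chi^2(3); p-value = 0.847688.
Step 6: alpha = 0.05. fail to reject H0.

H = 0.8074, df = 3, p = 0.847688, fail to reject H0.


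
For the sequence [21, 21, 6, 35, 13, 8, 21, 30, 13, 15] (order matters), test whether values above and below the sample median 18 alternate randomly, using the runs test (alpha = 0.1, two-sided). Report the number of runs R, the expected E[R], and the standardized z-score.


Step 1: Compute median = 18; label A = above, B = below.
Labels in order: AABABBAABB  (n_A = 5, n_B = 5)
Step 2: Count runs R = 6.
Step 3: Under H0 (random ordering), E[R] = 2*n_A*n_B/(n_A+n_B) + 1 = 2*5*5/10 + 1 = 6.0000.
        Var[R] = 2*n_A*n_B*(2*n_A*n_B - n_A - n_B) / ((n_A+n_B)^2 * (n_A+n_B-1)) = 2000/900 = 2.2222.
        SD[R] = 1.4907.
Step 4: R = E[R], so z = 0 with no continuity correction.
Step 5: Two-sided p-value via normal approximation = 2*(1 - Phi(|z|)) = 1.000000.
Step 6: alpha = 0.1. fail to reject H0.

R = 6, z = 0.0000, p = 1.000000, fail to reject H0.


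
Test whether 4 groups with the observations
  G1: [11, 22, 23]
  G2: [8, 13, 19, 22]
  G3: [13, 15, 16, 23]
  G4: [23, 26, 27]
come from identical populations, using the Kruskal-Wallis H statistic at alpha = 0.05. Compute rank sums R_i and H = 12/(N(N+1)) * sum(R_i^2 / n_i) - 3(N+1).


Step 1: Combine all N = 14 observations and assign midranks.
sorted (value, group, rank): (8,G2,1), (11,G1,2), (13,G2,3.5), (13,G3,3.5), (15,G3,5), (16,G3,6), (19,G2,7), (22,G1,8.5), (22,G2,8.5), (23,G1,11), (23,G3,11), (23,G4,11), (26,G4,13), (27,G4,14)
Step 2: Sum ranks within each group.
R_1 = 21.5 (n_1 = 3)
R_2 = 20 (n_2 = 4)
R_3 = 25.5 (n_3 = 4)
R_4 = 38 (n_4 = 3)
Step 3: H = 12/(N(N+1)) * sum(R_i^2/n_i) - 3(N+1)
     = 12/(14*15) * (21.5^2/3 + 20^2/4 + 25.5^2/4 + 38^2/3) - 3*15
     = 0.057143 * 897.979 - 45
     = 6.313095.
Step 4: Ties present; correction factor C = 1 - 36/(14^3 - 14) = 0.986813. Corrected H = 6.313095 / 0.986813 = 6.397457.
Step 5: Under H0, H ~ chi^2(3); p-value = 0.093795.
Step 6: alpha = 0.05. fail to reject H0.

H = 6.3975, df = 3, p = 0.093795, fail to reject H0.


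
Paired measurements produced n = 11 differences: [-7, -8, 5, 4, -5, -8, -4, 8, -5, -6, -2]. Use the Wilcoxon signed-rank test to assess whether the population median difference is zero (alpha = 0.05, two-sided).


Step 1: Drop any zero differences (none here) and take |d_i|.
|d| = [7, 8, 5, 4, 5, 8, 4, 8, 5, 6, 2]
Step 2: Midrank |d_i| (ties get averaged ranks).
ranks: |7|->8, |8|->10, |5|->5, |4|->2.5, |5|->5, |8|->10, |4|->2.5, |8|->10, |5|->5, |6|->7, |2|->1
Step 3: Attach original signs; sum ranks with positive sign and with negative sign.
W+ = 5 + 2.5 + 10 = 17.5
W- = 8 + 10 + 5 + 10 + 2.5 + 5 + 7 + 1 = 48.5
(Check: W+ + W- = 66 should equal n(n+1)/2 = 66.)
Step 4: Test statistic W = min(W+, W-) = 17.5.
Step 5: Ties in |d|, so use the tie-corrected normal approximation.
        E[W] = n(n+1)/4 = 11*12/4 = 33.
        Tie groups: |d|=4 (t=2), |d|=5 (t=3), |d|=8 (t=3); sum(t^3 - t) = 54.
        Var[W] = n(n+1)(2n+1)/24 - sum(t^3-t)/48 = 3036/24 - 54/48 = 125.375.
        z = (W - E[W]) / sqrt(Var[W]) = (17.5 - 33) / 11.1971 = -1.3843.
        Two-sided p = 2*Phi(z) = 0.166271.
Step 6: alpha = 0.05. fail to reject H0.

W+ = 17.5, W- = 48.5, W = min = 17.5, p = 0.166271, fail to reject H0.


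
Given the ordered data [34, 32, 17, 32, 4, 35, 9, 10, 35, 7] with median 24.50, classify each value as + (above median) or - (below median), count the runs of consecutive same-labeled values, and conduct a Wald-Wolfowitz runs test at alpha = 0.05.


Step 1: Compute median = 24.50; label A = above, B = below.
Labels in order: AABABABBAB  (n_A = 5, n_B = 5)
Step 2: Count runs R = 8.
Step 3: Under H0 (random ordering), E[R] = 2*n_A*n_B/(n_A+n_B) + 1 = 2*5*5/10 + 1 = 6.0000.
        Var[R] = 2*n_A*n_B*(2*n_A*n_B - n_A - n_B) / ((n_A+n_B)^2 * (n_A+n_B-1)) = 2000/900 = 2.2222.
        SD[R] = 1.4907.
Step 4: Continuity-corrected z = (R - 0.5 - E[R]) / SD[R] = (8 - 0.5 - 6.0000) / 1.4907 = 1.0062.
Step 5: Two-sided p-value via normal approximation = 2*(1 - Phi(|z|)) = 0.314305.
Step 6: alpha = 0.05. fail to reject H0.

R = 8, z = 1.0062, p = 0.314305, fail to reject H0.
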